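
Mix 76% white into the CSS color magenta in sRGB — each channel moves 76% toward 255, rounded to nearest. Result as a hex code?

#FFC2FF

CSS magenta is rgb(255, 0, 255).
A 76% tint moves each channel 76% toward 255:
  R: 255 + 0 = 255 → 255
  G: 0 + 193.8 = 193.8 → 194
  B: 255 + 0 = 255 → 255
rgb(255, 194, 255) = #FFC2FF.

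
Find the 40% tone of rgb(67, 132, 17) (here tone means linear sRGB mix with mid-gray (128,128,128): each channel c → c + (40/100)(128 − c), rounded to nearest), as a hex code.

A 40% tone moves each channel 40% toward 128:
  R: 67 + 24.4 = 91.4 → 91
  G: 132 + 0.4×(128−132) = 132 − 1.6 = 130.4 → 130
  B: 17 + 44.4 = 61.4 → 61
rgb(91, 130, 61) = #5B823D.

#5B823D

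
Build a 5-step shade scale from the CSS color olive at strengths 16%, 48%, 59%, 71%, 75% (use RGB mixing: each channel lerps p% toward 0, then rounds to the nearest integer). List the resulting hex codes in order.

#6c6c00, #434300, #343400, #252500, #202000

CSS olive is rgb(128, 128, 0).
16%: (128 − 20.48 = 107.52→108, 128 − 20.48 = 107.52→108, 0→0) → #6c6c00
48%: (128 − 61.44 = 66.56→67, 128 − 61.44 = 66.56→67, 0→0) → #434300
59%: (128 − 75.52 = 52.48→52, 128 − 75.52 = 52.48→52, 0→0) → #343400
71%: (128 − 90.88 = 37.12→37, 128 − 90.88 = 37.12→37, 0→0) → #252500
75%: (128 − 96 = 32→32, 128 − 96 = 32→32, 0→0) → #202000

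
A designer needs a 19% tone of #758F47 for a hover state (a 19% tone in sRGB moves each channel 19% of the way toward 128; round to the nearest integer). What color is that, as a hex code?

#778C52

#758F47 is rgb(117, 143, 71).
A 19% tone moves each channel 19% toward 128:
  R: 117 + 0.19×(128−117) = 117 + 2.09 = 119.09 → 119
  G: 143 − 2.85 = 140.15 → 140
  B: 71 + 0.19×(128−71) = 71 + 10.83 = 81.83 → 82
rgb(119, 140, 82) = #778C52.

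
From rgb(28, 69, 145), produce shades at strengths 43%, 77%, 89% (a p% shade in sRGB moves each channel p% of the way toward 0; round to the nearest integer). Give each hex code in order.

43%: (28 − 12.04 = 15.96→16, 69 − 29.67 = 39.33→39, 145 − 62.35 = 82.65→83) → #102753
77%: (28 − 21.56 = 6.44→6, 69 − 53.13 = 15.87→16, 145 − 111.65 = 33.35→33) → #061021
89%: (28 − 24.92 = 3.08→3, 69 − 61.41 = 7.59→8, 145 − 129.05 = 15.95→16) → #030810

#102753, #061021, #030810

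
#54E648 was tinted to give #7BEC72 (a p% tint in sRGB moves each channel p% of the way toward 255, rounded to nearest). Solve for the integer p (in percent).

#54E648 is rgb(84, 230, 72); #7BEC72 is rgb(123, 236, 114).
On the B channel (widest range): 114 ≈ 72 + (p/100)(255 − 72), so p ≈ 100×(114 − 72)/(255 − 72) = 4200/183 = 22.95.
p = 23 reproduces all three channels after rounding.

23%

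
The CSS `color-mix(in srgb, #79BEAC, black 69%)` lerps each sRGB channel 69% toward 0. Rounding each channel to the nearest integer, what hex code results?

#263B35

#79BEAC is rgb(121, 190, 172).
Lerp each channel 69% toward 0:
  R: 121 + 0.69×(0−121) = 121 − 83.49 = 37.51 → 38
  G: 190 − 131.1 = 58.9 → 59
  B: 172 + 0.69×(0−172) = 172 − 118.68 = 53.32 → 53
rgb(38, 59, 53) = #263B35.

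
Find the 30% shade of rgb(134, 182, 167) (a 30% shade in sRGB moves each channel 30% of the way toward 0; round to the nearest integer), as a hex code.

#5E7F75

Per channel, c → c + 0.3(0 − c):
  R: 134 + 0.3×(0−134) = 134 − 40.2 = 93.8 → 94
  G: 182 − 54.6 = 127.4 → 127
  B: 167 + 0.3×(0−167) = 167 − 50.1 = 116.9 → 117
rgb(94, 127, 117) = #5E7F75.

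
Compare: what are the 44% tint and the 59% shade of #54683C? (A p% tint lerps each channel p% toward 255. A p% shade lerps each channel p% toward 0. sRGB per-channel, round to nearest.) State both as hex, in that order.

#9FAA92, #222B19

#54683C is rgb(84, 104, 60).
44% tint:
  R: 84 + 0.44×(255−84) = 84 + 75.24 = 159.24 → 159
  G: 104 + 0.44×(255−104) = 104 + 66.44 = 170.44 → 170
  B: 60 + 0.44×(255−60) = 60 + 85.8 = 145.8 → 146
  → #9FAA92
59% shade:
  R: 84 + 0.59×(0−84) = 84 − 49.56 = 34.44 → 34
  G: 104 + 0.59×(0−104) = 104 − 61.36 = 42.64 → 43
  B: 60 − 35.4 = 24.6 → 25
  → #222B19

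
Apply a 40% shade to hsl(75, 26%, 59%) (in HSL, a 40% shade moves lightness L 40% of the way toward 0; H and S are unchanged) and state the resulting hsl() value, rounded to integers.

L moves 40% from 59 toward 0: 59 − 23.6 = 35.4 → 35.
H and S are unchanged.

hsl(75, 26%, 35%)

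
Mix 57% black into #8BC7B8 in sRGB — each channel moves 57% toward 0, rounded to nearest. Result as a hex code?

#3C564F

#8BC7B8 is rgb(139, 199, 184).
Lerp each channel 57% toward 0:
  R: 139 + 0.57×(0−139) = 139 − 79.23 = 59.77 → 60
  G: 199 + 0.57×(0−199) = 199 − 113.43 = 85.57 → 86
  B: 184 + 0.57×(0−184) = 184 − 104.88 = 79.12 → 79
rgb(60, 86, 79) = #3C564F.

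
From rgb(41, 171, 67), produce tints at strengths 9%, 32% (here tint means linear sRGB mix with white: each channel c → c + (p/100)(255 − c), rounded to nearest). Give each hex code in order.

#3cb354, #6dc67f

9%: (41 + 19.26 = 60.26→60, 171 + 7.56 = 178.56→179, 67 + 16.92 = 83.92→84) → #3cb354
32%: (41 + 68.48 = 109.48→109, 171 + 26.88 = 197.88→198, 67 + 60.16 = 127.16→127) → #6dc67f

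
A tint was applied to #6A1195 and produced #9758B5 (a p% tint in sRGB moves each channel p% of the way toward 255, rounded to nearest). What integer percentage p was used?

#6A1195 is rgb(106, 17, 149); #9758B5 is rgb(151, 88, 181).
On the G channel (widest range): 88 ≈ 17 + (p/100)(255 − 17), so p ≈ 100×(88 − 17)/(255 − 17) = 7100/238 = 29.83.
p = 30 reproduces all three channels after rounding.

30%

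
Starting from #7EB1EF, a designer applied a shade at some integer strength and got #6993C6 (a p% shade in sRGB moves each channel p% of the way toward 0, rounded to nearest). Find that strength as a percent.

17%

#7EB1EF is rgb(126, 177, 239); #6993C6 is rgb(105, 147, 198).
On the B channel (widest range): 198 ≈ 239 + (p/100)(0 − 239), so p ≈ 100×(198 − 239)/(0 − 239) = -4100/-239 = 17.15.
p = 17 reproduces all three channels after rounding.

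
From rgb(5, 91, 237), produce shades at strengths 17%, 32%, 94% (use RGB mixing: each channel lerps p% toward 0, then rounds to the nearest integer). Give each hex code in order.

17%: (5 − 0.85 = 4.15→4, 91 − 15.47 = 75.53→76, 237 − 40.29 = 196.71→197) → #044cc5
32%: (5 − 1.6 = 3.4→3, 91 − 29.12 = 61.88→62, 237 − 75.84 = 161.16→161) → #033ea1
94%: (5 − 4.7 = 0.3→0, 91 − 85.54 = 5.46→5, 237 − 222.78 = 14.22→14) → #00050e

#044cc5, #033ea1, #00050e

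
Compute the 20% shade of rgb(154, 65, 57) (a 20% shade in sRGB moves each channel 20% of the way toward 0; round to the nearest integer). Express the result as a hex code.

A 20% shade moves each channel 20% toward 0:
  R: 154 + 0.2×(0−154) = 154 − 30.8 = 123.2 → 123
  G: 65 + 0.2×(0−65) = 65 − 13 = 52 → 52
  B: 57 − 11.4 = 45.6 → 46
rgb(123, 52, 46) = #7B342E.

#7B342E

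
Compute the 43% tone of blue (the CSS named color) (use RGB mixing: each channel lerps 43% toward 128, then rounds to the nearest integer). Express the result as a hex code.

#3737c8

CSS blue is rgb(0, 0, 255).
Per channel, c → c + 0.43(128 − c):
  R: 0 + 0.43×(128−0) = 0 + 55.04 = 55.04 → 55
  G: 0 + 0.43×(128−0) = 0 + 55.04 = 55.04 → 55
  B: 255 − 54.61 = 200.39 → 200
rgb(55, 55, 200) = #3737c8.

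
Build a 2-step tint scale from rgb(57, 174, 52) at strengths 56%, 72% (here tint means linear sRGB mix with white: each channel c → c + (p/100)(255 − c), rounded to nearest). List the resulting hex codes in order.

56%: (57 + 110.88 = 167.88→168, 174 + 45.36 = 219.36→219, 52 + 113.68 = 165.68→166) → #a8dba6
72%: (57 + 142.56 = 199.56→200, 174 + 58.32 = 232.32→232, 52 + 146.16 = 198.16→198) → #c8e8c6

#a8dba6, #c8e8c6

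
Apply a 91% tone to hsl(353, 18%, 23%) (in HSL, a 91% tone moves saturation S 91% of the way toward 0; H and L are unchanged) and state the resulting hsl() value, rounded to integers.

hsl(353, 2%, 23%)

S moves 91% from 18 toward 0: 18 − 16.38 = 1.62 → 2.
H and L are unchanged.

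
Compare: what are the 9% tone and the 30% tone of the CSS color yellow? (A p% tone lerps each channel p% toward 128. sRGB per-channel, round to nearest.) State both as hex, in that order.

#F4F40C, #D9D926

CSS yellow is rgb(255, 255, 0).
9% tone:
  R: 255 + 0.09×(128−255) = 255 − 11.43 = 243.57 → 244
  G: 255 + 0.09×(128−255) = 255 − 11.43 = 243.57 → 244
  B: 0 + 0.09×(128−0) = 0 + 11.52 = 11.52 → 12
  → #F4F40C
30% tone:
  R: 255 − 38.1 = 216.9 → 217
  G: 255 − 38.1 = 216.9 → 217
  B: 0 + 0.3×(128−0) = 0 + 38.4 = 38.4 → 38
  → #D9D926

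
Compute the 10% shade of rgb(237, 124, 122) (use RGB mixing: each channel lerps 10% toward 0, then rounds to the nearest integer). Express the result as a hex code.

#D5706E

A 10% shade moves each channel 10% toward 0:
  R: 237 + 0.1×(0−237) = 237 − 23.7 = 213.3 → 213
  G: 124 + 0.1×(0−124) = 124 − 12.4 = 111.6 → 112
  B: 122 + 0.1×(0−122) = 122 − 12.2 = 109.8 → 110
rgb(213, 112, 110) = #D5706E.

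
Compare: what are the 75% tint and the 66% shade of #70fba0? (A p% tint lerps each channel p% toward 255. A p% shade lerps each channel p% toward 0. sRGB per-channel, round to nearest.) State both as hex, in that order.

#70fba0 is rgb(112, 251, 160).
75% tint:
  R: 112 + 107.25 = 219.25 → 219
  G: 251 + 0.75×(255−251) = 251 + 3 = 254 → 254
  B: 160 + 71.25 = 231.25 → 231
  → #dbfee7
66% shade:
  R: 112 + 0.66×(0−112) = 112 − 73.92 = 38.08 → 38
  G: 251 − 165.66 = 85.34 → 85
  B: 160 + 0.66×(0−160) = 160 − 105.6 = 54.4 → 54
  → #265536

#dbfee7, #265536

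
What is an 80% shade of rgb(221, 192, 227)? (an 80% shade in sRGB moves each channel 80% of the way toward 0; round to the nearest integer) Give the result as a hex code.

Lerp each channel 80% toward 0:
  R: 221 + 0.8×(0−221) = 221 − 176.8 = 44.2 → 44
  G: 192 + 0.8×(0−192) = 192 − 153.6 = 38.4 → 38
  B: 227 + 0.8×(0−227) = 227 − 181.6 = 45.4 → 45
rgb(44, 38, 45) = #2c262d.

#2c262d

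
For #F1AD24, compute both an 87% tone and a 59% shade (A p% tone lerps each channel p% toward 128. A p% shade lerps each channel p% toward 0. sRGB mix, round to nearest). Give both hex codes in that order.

#8F8674, #63470F

#F1AD24 is rgb(241, 173, 36).
87% tone:
  R: 241 + 0.87×(128−241) = 241 − 98.31 = 142.69 → 143
  G: 173 + 0.87×(128−173) = 173 − 39.15 = 133.85 → 134
  B: 36 + 80.04 = 116.04 → 116
  → #8F8674
59% shade:
  R: 241 + 0.59×(0−241) = 241 − 142.19 = 98.81 → 99
  G: 173 − 102.07 = 70.93 → 71
  B: 36 − 21.24 = 14.76 → 15
  → #63470F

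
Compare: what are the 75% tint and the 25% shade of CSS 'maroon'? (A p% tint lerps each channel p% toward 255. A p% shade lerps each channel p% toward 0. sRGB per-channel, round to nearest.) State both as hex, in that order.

CSS maroon is rgb(128, 0, 0).
75% tint:
  R: 128 + 0.75×(255−128) = 128 + 95.25 = 223.25 → 223
  G: 0 + 191.25 = 191.25 → 191
  B: 0 + 0.75×(255−0) = 0 + 191.25 = 191.25 → 191
  → #dfbfbf
25% shade:
  R: 128 − 32 = 96 → 96
  G: 0 + 0.25×(0−0) = 0 + 0 = 0 → 0
  B: 0 + 0 = 0 → 0
  → #600000

#dfbfbf, #600000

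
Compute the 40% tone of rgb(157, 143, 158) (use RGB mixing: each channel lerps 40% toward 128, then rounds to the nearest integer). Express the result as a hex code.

#918992

Per channel, c → c + 0.4(128 − c):
  R: 157 + 0.4×(128−157) = 157 − 11.6 = 145.4 → 145
  G: 143 + 0.4×(128−143) = 143 − 6 = 137 → 137
  B: 158 + 0.4×(128−158) = 158 − 12 = 146 → 146
rgb(145, 137, 146) = #918992.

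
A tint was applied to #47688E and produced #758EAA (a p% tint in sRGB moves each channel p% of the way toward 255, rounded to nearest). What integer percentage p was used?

25%

#47688E is rgb(71, 104, 142); #758EAA is rgb(117, 142, 170).
On the R channel (widest range): 117 ≈ 71 + (p/100)(255 − 71), so p ≈ 100×(117 − 71)/(255 − 71) = 4600/184 = 25.00.
p = 25 reproduces all three channels after rounding.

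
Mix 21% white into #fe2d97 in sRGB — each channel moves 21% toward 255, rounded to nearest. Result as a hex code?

#fe59ad

#fe2d97 is rgb(254, 45, 151).
Per channel, c → c + 0.21(255 − c):
  R: 254 + 0.21×(255−254) = 254 + 0.21 = 254.21 → 254
  G: 45 + 44.1 = 89.1 → 89
  B: 151 + 21.84 = 172.84 → 173
rgb(254, 89, 173) = #fe59ad.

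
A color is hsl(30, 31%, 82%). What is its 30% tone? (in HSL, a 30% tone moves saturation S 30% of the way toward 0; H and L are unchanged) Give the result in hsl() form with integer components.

hsl(30, 22%, 82%)

S moves 30% from 31 toward 0: 31 − 9.3 = 21.7 → 22.
H and L are unchanged.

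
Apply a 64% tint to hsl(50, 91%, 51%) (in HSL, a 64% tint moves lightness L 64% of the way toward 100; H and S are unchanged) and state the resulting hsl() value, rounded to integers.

hsl(50, 91%, 82%)

L moves 64% from 51 toward 100: 51 + 31.36 = 82.36 → 82.
H and S are unchanged.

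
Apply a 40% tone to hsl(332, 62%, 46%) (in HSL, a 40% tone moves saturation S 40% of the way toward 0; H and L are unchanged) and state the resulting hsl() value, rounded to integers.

S moves 40% from 62 toward 0: 62 − 24.8 = 37.2 → 37.
H and L are unchanged.

hsl(332, 37%, 46%)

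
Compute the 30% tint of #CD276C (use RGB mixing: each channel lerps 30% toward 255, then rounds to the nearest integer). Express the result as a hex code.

#DC6898

#CD276C is rgb(205, 39, 108).
Lerp each channel 30% toward 255:
  R: 205 + 0.3×(255−205) = 205 + 15 = 220 → 220
  G: 39 + 64.8 = 103.8 → 104
  B: 108 + 0.3×(255−108) = 108 + 44.1 = 152.1 → 152
rgb(220, 104, 152) = #DC6898.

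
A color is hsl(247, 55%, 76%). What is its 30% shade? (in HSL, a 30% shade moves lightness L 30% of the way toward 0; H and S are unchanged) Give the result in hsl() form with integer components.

L moves 30% from 76 toward 0: 76 − 22.8 = 53.2 → 53.
H and S are unchanged.

hsl(247, 55%, 53%)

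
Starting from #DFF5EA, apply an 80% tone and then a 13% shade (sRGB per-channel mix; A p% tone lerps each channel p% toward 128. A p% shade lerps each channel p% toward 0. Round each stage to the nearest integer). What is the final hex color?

#DFF5EA is rgb(223, 245, 234).
Lerp each channel 80% toward 128:
  R: 223 − 76 = 147 → 147
  G: 245 + 0.8×(128−245) = 245 − 93.6 = 151.4 → 151
  B: 234 + 0.8×(128−234) = 234 − 84.8 = 149.2 → 149
After the tone: rgb(147, 151, 149) = #939795.
Per channel, c → c + 0.13(0 − c):
  R: 147 − 19.11 = 127.89 → 128
  G: 151 + 0.13×(0−151) = 151 − 19.63 = 131.37 → 131
  B: 149 + 0.13×(0−149) = 149 − 19.37 = 129.63 → 130
rgb(128, 131, 130) = #808382.

#808382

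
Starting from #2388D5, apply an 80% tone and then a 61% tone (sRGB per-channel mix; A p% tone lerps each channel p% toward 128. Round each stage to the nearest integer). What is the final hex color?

#798187

#2388D5 is rgb(35, 136, 213).
Lerp each channel 80% toward 128:
  R: 35 + 74.4 = 109.4 → 109
  G: 136 + 0.8×(128−136) = 136 − 6.4 = 129.6 → 130
  B: 213 + 0.8×(128−213) = 213 − 68 = 145 → 145
After the tone: rgb(109, 130, 145) = #6D8291.
Lerp each channel 61% toward 128:
  R: 109 + 0.61×(128−109) = 109 + 11.59 = 120.59 → 121
  G: 130 + 0.61×(128−130) = 130 − 1.22 = 128.78 → 129
  B: 145 + 0.61×(128−145) = 145 − 10.37 = 134.63 → 135
rgb(121, 129, 135) = #798187.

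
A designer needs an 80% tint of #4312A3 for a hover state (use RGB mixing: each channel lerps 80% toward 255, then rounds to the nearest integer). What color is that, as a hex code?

#D9D0ED

#4312A3 is rgb(67, 18, 163).
An 80% tint moves each channel 80% toward 255:
  R: 67 + 0.8×(255−67) = 67 + 150.4 = 217.4 → 217
  G: 18 + 0.8×(255−18) = 18 + 189.6 = 207.6 → 208
  B: 163 + 73.6 = 236.6 → 237
rgb(217, 208, 237) = #D9D0ED.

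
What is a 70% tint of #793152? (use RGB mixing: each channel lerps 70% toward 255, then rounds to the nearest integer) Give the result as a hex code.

#D7C1CB

#793152 is rgb(121, 49, 82).
Per channel, c → c + 0.7(255 − c):
  R: 121 + 0.7×(255−121) = 121 + 93.8 = 214.8 → 215
  G: 49 + 144.2 = 193.2 → 193
  B: 82 + 0.7×(255−82) = 82 + 121.1 = 203.1 → 203
rgb(215, 193, 203) = #D7C1CB.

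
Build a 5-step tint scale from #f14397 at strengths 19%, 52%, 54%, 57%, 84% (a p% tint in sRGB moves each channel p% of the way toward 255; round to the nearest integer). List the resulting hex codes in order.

#f467ab, #f8a5cd, #f9a9cf, #f9aed2, #fde1ee

#f14397 is rgb(241, 67, 151).
19%: (241 + 2.66 = 243.66→244, 67 + 35.72 = 102.72→103, 151 + 19.76 = 170.76→171) → #f467ab
52%: (241 + 7.28 = 248.28→248, 67 + 97.76 = 164.76→165, 151 + 54.08 = 205.08→205) → #f8a5cd
54%: (241 + 7.56 = 248.56→249, 67 + 101.52 = 168.52→169, 151 + 56.16 = 207.16→207) → #f9a9cf
57%: (241 + 7.98 = 248.98→249, 67 + 107.16 = 174.16→174, 151 + 59.28 = 210.28→210) → #f9aed2
84%: (241 + 11.76 = 252.76→253, 67 + 157.92 = 224.92→225, 151 + 87.36 = 238.36→238) → #fde1ee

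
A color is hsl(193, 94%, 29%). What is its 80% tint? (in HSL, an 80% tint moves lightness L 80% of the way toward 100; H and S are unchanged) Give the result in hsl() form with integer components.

L moves 80% from 29 toward 100: 29 + 56.8 = 85.8 → 86.
H and S are unchanged.

hsl(193, 94%, 86%)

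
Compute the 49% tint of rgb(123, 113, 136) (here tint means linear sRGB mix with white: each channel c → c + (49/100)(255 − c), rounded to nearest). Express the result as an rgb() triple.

rgb(188, 183, 194)

Lerp each channel 49% toward 255:
  R: 123 + 64.68 = 187.68 → 188
  G: 113 + 69.58 = 182.58 → 183
  B: 136 + 58.31 = 194.31 → 194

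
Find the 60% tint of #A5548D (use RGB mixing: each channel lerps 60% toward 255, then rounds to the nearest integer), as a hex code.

#A5548D is rgb(165, 84, 141).
Per channel, c → c + 0.6(255 − c):
  R: 165 + 54 = 219 → 219
  G: 84 + 102.6 = 186.6 → 187
  B: 141 + 0.6×(255−141) = 141 + 68.4 = 209.4 → 209
rgb(219, 187, 209) = #DBBBD1.

#DBBBD1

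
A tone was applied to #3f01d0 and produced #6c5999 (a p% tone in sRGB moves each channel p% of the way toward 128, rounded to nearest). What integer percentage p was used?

69%

#3f01d0 is rgb(63, 1, 208); #6c5999 is rgb(108, 89, 153).
On the G channel (widest range): 89 ≈ 1 + (p/100)(128 − 1), so p ≈ 100×(89 − 1)/(128 − 1) = 8800/127 = 69.29.
p = 69 reproduces all three channels after rounding.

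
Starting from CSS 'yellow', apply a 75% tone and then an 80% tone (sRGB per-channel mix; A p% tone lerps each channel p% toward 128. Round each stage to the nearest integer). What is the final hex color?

CSS yellow is rgb(255, 255, 0).
Per channel, c → c + 0.75(128 − c):
  R: 255 − 95.25 = 159.75 → 160
  G: 255 + 0.75×(128−255) = 255 − 95.25 = 159.75 → 160
  B: 0 + 0.75×(128−0) = 0 + 96 = 96 → 96
After the tone: rgb(160, 160, 96) = #A0A060.
Per channel, c → c + 0.8(128 − c):
  R: 160 − 25.6 = 134.4 → 134
  G: 160 − 25.6 = 134.4 → 134
  B: 96 + 0.8×(128−96) = 96 + 25.6 = 121.6 → 122
rgb(134, 134, 122) = #86867A.

#86867A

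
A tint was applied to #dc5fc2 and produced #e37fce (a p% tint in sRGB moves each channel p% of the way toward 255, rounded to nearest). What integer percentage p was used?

20%

#dc5fc2 is rgb(220, 95, 194); #e37fce is rgb(227, 127, 206).
On the G channel (widest range): 127 ≈ 95 + (p/100)(255 − 95), so p ≈ 100×(127 − 95)/(255 − 95) = 3200/160 = 20.00.
p = 20 reproduces all three channels after rounding.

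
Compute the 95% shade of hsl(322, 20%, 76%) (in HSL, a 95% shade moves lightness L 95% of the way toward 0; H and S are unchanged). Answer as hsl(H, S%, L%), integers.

hsl(322, 20%, 4%)

L moves 95% from 76 toward 0: 76 − 72.2 = 3.8 → 4.
H and S are unchanged.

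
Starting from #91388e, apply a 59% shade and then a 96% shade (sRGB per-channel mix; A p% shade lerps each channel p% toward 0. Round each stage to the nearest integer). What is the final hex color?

#91388e is rgb(145, 56, 142).
Lerp each channel 59% toward 0:
  R: 145 + 0.59×(0−145) = 145 − 85.55 = 59.45 → 59
  G: 56 + 0.59×(0−56) = 56 − 33.04 = 22.96 → 23
  B: 142 + 0.59×(0−142) = 142 − 83.78 = 58.22 → 58
After the shade: rgb(59, 23, 58) = #3b173a.
Lerp each channel 96% toward 0:
  R: 59 − 56.64 = 2.36 → 2
  G: 23 − 22.08 = 0.92 → 1
  B: 58 + 0.96×(0−58) = 58 − 55.68 = 2.32 → 2
rgb(2, 1, 2) = #020102.

#020102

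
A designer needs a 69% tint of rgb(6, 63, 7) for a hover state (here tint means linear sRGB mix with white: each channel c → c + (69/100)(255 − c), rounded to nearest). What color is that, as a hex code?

Per channel, c → c + 0.69(255 − c):
  R: 6 + 0.69×(255−6) = 6 + 171.81 = 177.81 → 178
  G: 63 + 0.69×(255−63) = 63 + 132.48 = 195.48 → 195
  B: 7 + 171.12 = 178.12 → 178
rgb(178, 195, 178) = #B2C3B2.

#B2C3B2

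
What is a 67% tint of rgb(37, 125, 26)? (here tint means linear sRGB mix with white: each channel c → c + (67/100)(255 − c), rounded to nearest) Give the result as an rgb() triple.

Per channel, c → c + 0.67(255 − c):
  R: 37 + 0.67×(255−37) = 37 + 146.06 = 183.06 → 183
  G: 125 + 87.1 = 212.1 → 212
  B: 26 + 0.67×(255−26) = 26 + 153.43 = 179.43 → 179

rgb(183, 212, 179)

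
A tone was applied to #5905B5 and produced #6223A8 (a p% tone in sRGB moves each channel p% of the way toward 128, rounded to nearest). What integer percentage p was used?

#5905B5 is rgb(89, 5, 181); #6223A8 is rgb(98, 35, 168).
On the G channel (widest range): 35 ≈ 5 + (p/100)(128 − 5), so p ≈ 100×(35 − 5)/(128 − 5) = 3000/123 = 24.39.
p = 24 reproduces all three channels after rounding.

24%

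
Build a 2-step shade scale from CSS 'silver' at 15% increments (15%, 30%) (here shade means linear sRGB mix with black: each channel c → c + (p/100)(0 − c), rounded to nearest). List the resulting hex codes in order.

CSS silver is rgb(192, 192, 192).
15%: (192 − 28.8 = 163.2→163, 192 − 28.8 = 163.2→163, 192 − 28.8 = 163.2→163) → #A3A3A3
30%: (192 − 57.6 = 134.4→134, 192 − 57.6 = 134.4→134, 192 − 57.6 = 134.4→134) → #868686

#A3A3A3, #868686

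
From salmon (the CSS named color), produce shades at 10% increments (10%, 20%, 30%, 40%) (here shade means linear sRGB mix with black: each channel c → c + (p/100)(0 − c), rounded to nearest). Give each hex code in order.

CSS salmon is rgb(250, 128, 114).
10%: (250 − 25 = 225→225, 128 − 12.8 = 115.2→115, 114 − 11.4 = 102.6→103) → #E17367
20%: (250 − 50 = 200→200, 128 − 25.6 = 102.4→102, 114 − 22.8 = 91.2→91) → #C8665B
30%: (250 − 75 = 175→175, 128 − 38.4 = 89.6→90, 114 − 34.2 = 79.8→80) → #AF5A50
40%: (250 − 100 = 150→150, 128 − 51.2 = 76.8→77, 114 − 45.6 = 68.4→68) → #964D44

#E17367, #C8665B, #AF5A50, #964D44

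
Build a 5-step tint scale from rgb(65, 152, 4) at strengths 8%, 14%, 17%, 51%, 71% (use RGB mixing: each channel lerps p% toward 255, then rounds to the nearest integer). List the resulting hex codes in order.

#50a018, #5ca627, #61aa2f, #a2cd84, #c8e1b6

8%: (65 + 15.2 = 80.2→80, 152 + 8.24 = 160.24→160, 4 + 20.08 = 24.08→24) → #50a018
14%: (65 + 26.6 = 91.6→92, 152 + 14.42 = 166.42→166, 4 + 35.14 = 39.14→39) → #5ca627
17%: (65 + 32.3 = 97.3→97, 152 + 17.51 = 169.51→170, 4 + 42.67 = 46.67→47) → #61aa2f
51%: (65 + 96.9 = 161.9→162, 152 + 52.53 = 204.53→205, 4 + 128.01 = 132.01→132) → #a2cd84
71%: (65 + 134.9 = 199.9→200, 152 + 73.13 = 225.13→225, 4 + 178.21 = 182.21→182) → #c8e1b6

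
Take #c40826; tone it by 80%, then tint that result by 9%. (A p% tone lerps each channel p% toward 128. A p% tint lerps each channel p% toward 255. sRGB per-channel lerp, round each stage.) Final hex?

#c40826 is rgb(196, 8, 38).
Per channel, c → c + 0.8(128 − c):
  R: 196 + 0.8×(128−196) = 196 − 54.4 = 141.6 → 142
  G: 8 + 96 = 104 → 104
  B: 38 + 0.8×(128−38) = 38 + 72 = 110 → 110
After the tone: rgb(142, 104, 110) = #8e686e.
Lerp each channel 9% toward 255:
  R: 142 + 0.09×(255−142) = 142 + 10.17 = 152.17 → 152
  G: 104 + 0.09×(255−104) = 104 + 13.59 = 117.59 → 118
  B: 110 + 0.09×(255−110) = 110 + 13.05 = 123.05 → 123
rgb(152, 118, 123) = #98767b.

#98767b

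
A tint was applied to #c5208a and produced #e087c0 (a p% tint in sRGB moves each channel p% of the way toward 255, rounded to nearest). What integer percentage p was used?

#c5208a is rgb(197, 32, 138); #e087c0 is rgb(224, 135, 192).
On the G channel (widest range): 135 ≈ 32 + (p/100)(255 − 32), so p ≈ 100×(135 − 32)/(255 − 32) = 10300/223 = 46.19.
p = 46 reproduces all three channels after rounding.

46%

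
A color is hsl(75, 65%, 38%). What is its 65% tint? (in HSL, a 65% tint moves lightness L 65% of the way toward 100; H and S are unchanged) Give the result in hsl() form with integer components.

L moves 65% from 38 toward 100: 38 + 40.3 = 78.3 → 78.
H and S are unchanged.

hsl(75, 65%, 78%)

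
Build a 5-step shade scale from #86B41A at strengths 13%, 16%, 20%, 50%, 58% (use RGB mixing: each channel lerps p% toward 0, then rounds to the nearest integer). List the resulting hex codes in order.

#759D17, #719716, #6B9015, #435A0D, #384C0B

#86B41A is rgb(134, 180, 26).
13%: (134 − 17.42 = 116.58→117, 180 − 23.4 = 156.6→157, 26 − 3.38 = 22.62→23) → #759D17
16%: (134 − 21.44 = 112.56→113, 180 − 28.8 = 151.2→151, 26 − 4.16 = 21.84→22) → #719716
20%: (134 − 26.8 = 107.2→107, 180 − 36 = 144→144, 26 − 5.2 = 20.8→21) → #6B9015
50%: (134 − 67 = 67→67, 180 − 90 = 90→90, 26 − 13 = 13→13) → #435A0D
58%: (134 − 77.72 = 56.28→56, 180 − 104.4 = 75.6→76, 26 − 15.08 = 10.92→11) → #384C0B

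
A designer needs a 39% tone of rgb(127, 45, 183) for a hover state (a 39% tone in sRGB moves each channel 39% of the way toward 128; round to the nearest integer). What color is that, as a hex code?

#7F4DA2

Per channel, c → c + 0.39(128 − c):
  R: 127 + 0.39×(128−127) = 127 + 0.39 = 127.39 → 127
  G: 45 + 0.39×(128−45) = 45 + 32.37 = 77.37 → 77
  B: 183 + 0.39×(128−183) = 183 − 21.45 = 161.55 → 162
rgb(127, 77, 162) = #7F4DA2.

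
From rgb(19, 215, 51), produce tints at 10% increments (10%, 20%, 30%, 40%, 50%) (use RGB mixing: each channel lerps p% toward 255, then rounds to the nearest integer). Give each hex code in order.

#2BDB47, #42DF5C, #5AE370, #71E785, #89EB99

10%: (19 + 23.6 = 42.6→43, 215 + 4 = 219→219, 51 + 20.4 = 71.4→71) → #2BDB47
20%: (19 + 47.2 = 66.2→66, 215 + 8 = 223→223, 51 + 40.8 = 91.8→92) → #42DF5C
30%: (19 + 70.8 = 89.8→90, 215 + 12 = 227→227, 51 + 61.2 = 112.2→112) → #5AE370
40%: (19 + 94.4 = 113.4→113, 215 + 16 = 231→231, 51 + 81.6 = 132.6→133) → #71E785
50%: (19 + 118 = 137→137, 215 + 20 = 235→235, 51 + 102 = 153→153) → #89EB99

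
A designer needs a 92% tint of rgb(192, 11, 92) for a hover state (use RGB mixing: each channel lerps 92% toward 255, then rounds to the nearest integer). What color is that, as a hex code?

A 92% tint moves each channel 92% toward 255:
  R: 192 + 0.92×(255−192) = 192 + 57.96 = 249.96 → 250
  G: 11 + 0.92×(255−11) = 11 + 224.48 = 235.48 → 235
  B: 92 + 0.92×(255−92) = 92 + 149.96 = 241.96 → 242
rgb(250, 235, 242) = #FAEBF2.

#FAEBF2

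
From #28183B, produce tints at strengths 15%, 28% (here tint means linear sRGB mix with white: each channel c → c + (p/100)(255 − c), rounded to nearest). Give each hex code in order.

#483B58, #645972

#28183B is rgb(40, 24, 59).
15%: (40 + 32.25 = 72.25→72, 24 + 34.65 = 58.65→59, 59 + 29.4 = 88.4→88) → #483B58
28%: (40 + 60.2 = 100.2→100, 24 + 64.68 = 88.68→89, 59 + 54.88 = 113.88→114) → #645972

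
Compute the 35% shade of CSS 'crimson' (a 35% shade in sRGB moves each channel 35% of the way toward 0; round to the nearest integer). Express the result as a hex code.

CSS crimson is rgb(220, 20, 60).
Lerp each channel 35% toward 0:
  R: 220 − 77 = 143 → 143
  G: 20 + 0.35×(0−20) = 20 − 7 = 13 → 13
  B: 60 − 21 = 39 → 39
rgb(143, 13, 39) = #8f0d27.

#8f0d27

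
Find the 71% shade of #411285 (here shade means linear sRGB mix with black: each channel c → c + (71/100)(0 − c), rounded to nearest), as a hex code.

#130527

#411285 is rgb(65, 18, 133).
Lerp each channel 71% toward 0:
  R: 65 + 0.71×(0−65) = 65 − 46.15 = 18.85 → 19
  G: 18 + 0.71×(0−18) = 18 − 12.78 = 5.22 → 5
  B: 133 + 0.71×(0−133) = 133 − 94.43 = 38.57 → 39
rgb(19, 5, 39) = #130527.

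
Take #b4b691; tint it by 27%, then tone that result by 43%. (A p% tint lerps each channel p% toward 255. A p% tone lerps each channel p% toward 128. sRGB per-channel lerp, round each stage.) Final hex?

#a9aa9b

#b4b691 is rgb(180, 182, 145).
A 27% tint moves each channel 27% toward 255:
  R: 180 + 0.27×(255−180) = 180 + 20.25 = 200.25 → 200
  G: 182 + 0.27×(255−182) = 182 + 19.71 = 201.71 → 202
  B: 145 + 0.27×(255−145) = 145 + 29.7 = 174.7 → 175
After the tint: rgb(200, 202, 175) = #c8caaf.
Per channel, c → c + 0.43(128 − c):
  R: 200 + 0.43×(128−200) = 200 − 30.96 = 169.04 → 169
  G: 202 − 31.82 = 170.18 → 170
  B: 175 − 20.21 = 154.79 → 155
rgb(169, 170, 155) = #a9aa9b.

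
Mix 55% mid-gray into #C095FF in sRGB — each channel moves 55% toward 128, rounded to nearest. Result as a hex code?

#9D89B9

#C095FF is rgb(192, 149, 255).
A 55% tone moves each channel 55% toward 128:
  R: 192 + 0.55×(128−192) = 192 − 35.2 = 156.8 → 157
  G: 149 + 0.55×(128−149) = 149 − 11.55 = 137.45 → 137
  B: 255 − 69.85 = 185.15 → 185
rgb(157, 137, 185) = #9D89B9.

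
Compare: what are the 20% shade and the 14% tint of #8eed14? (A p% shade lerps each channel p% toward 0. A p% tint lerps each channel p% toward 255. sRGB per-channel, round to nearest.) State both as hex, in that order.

#8eed14 is rgb(142, 237, 20).
20% shade:
  R: 142 + 0.2×(0−142) = 142 − 28.4 = 113.6 → 114
  G: 237 − 47.4 = 189.6 → 190
  B: 20 + 0.2×(0−20) = 20 − 4 = 16 → 16
  → #72be10
14% tint:
  R: 142 + 15.82 = 157.82 → 158
  G: 237 + 2.52 = 239.52 → 240
  B: 20 + 32.9 = 52.9 → 53
  → #9ef035

#72be10, #9ef035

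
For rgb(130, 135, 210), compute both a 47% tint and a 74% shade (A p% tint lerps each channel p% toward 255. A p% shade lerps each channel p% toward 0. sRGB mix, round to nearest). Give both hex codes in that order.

47% tint:
  R: 130 + 58.75 = 188.75 → 189
  G: 135 + 0.47×(255−135) = 135 + 56.4 = 191.4 → 191
  B: 210 + 0.47×(255−210) = 210 + 21.15 = 231.15 → 231
  → #BDBFE7
74% shade:
  R: 130 + 0.74×(0−130) = 130 − 96.2 = 33.8 → 34
  G: 135 − 99.9 = 35.1 → 35
  B: 210 − 155.4 = 54.6 → 55
  → #222337

#BDBFE7, #222337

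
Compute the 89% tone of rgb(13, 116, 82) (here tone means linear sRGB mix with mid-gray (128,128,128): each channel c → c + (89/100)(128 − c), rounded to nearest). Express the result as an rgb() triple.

Lerp each channel 89% toward 128:
  R: 13 + 0.89×(128−13) = 13 + 102.35 = 115.35 → 115
  G: 116 + 10.68 = 126.68 → 127
  B: 82 + 40.94 = 122.94 → 123

rgb(115, 127, 123)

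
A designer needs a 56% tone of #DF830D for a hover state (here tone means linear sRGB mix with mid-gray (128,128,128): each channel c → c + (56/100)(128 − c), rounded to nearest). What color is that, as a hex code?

#DF830D is rgb(223, 131, 13).
A 56% tone moves each channel 56% toward 128:
  R: 223 + 0.56×(128−223) = 223 − 53.2 = 169.8 → 170
  G: 131 + 0.56×(128−131) = 131 − 1.68 = 129.32 → 129
  B: 13 + 64.4 = 77.4 → 77
rgb(170, 129, 77) = #AA814D.

#AA814D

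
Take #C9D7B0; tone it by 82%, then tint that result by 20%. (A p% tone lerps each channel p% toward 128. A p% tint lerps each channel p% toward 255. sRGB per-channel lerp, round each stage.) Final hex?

#C9D7B0 is rgb(201, 215, 176).
Lerp each channel 82% toward 128:
  R: 201 + 0.82×(128−201) = 201 − 59.86 = 141.14 → 141
  G: 215 + 0.82×(128−215) = 215 − 71.34 = 143.66 → 144
  B: 176 + 0.82×(128−176) = 176 − 39.36 = 136.64 → 137
After the tone: rgb(141, 144, 137) = #8D9089.
Per channel, c → c + 0.2(255 − c):
  R: 141 + 22.8 = 163.8 → 164
  G: 144 + 22.2 = 166.2 → 166
  B: 137 + 23.6 = 160.6 → 161
rgb(164, 166, 161) = #A4A6A1.

#A4A6A1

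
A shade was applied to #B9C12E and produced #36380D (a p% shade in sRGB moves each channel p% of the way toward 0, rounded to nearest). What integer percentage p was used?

71%

#B9C12E is rgb(185, 193, 46); #36380D is rgb(54, 56, 13).
On the G channel (widest range): 56 ≈ 193 + (p/100)(0 − 193), so p ≈ 100×(56 − 193)/(0 − 193) = -13700/-193 = 70.98.
p = 71 reproduces all three channels after rounding.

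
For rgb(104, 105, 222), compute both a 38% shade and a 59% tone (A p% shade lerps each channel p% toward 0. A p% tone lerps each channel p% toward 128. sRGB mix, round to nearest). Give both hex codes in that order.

38% shade:
  R: 104 + 0.38×(0−104) = 104 − 39.52 = 64.48 → 64
  G: 105 − 39.9 = 65.1 → 65
  B: 222 − 84.36 = 137.64 → 138
  → #40418A
59% tone:
  R: 104 + 14.16 = 118.16 → 118
  G: 105 + 0.59×(128−105) = 105 + 13.57 = 118.57 → 119
  B: 222 − 55.46 = 166.54 → 167
  → #7677A7

#40418A, #7677A7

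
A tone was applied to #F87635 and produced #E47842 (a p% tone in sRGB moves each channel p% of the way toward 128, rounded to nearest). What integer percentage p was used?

17%

#F87635 is rgb(248, 118, 53); #E47842 is rgb(228, 120, 66).
On the R channel (widest range): 228 ≈ 248 + (p/100)(128 − 248), so p ≈ 100×(228 − 248)/(128 − 248) = -2000/-120 = 16.67.
p = 17 reproduces all three channels after rounding.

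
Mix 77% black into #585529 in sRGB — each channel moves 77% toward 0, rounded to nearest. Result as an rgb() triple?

#585529 is rgb(88, 85, 41).
Lerp each channel 77% toward 0:
  R: 88 − 67.76 = 20.24 → 20
  G: 85 − 65.45 = 19.55 → 20
  B: 41 − 31.57 = 9.43 → 9

rgb(20, 20, 9)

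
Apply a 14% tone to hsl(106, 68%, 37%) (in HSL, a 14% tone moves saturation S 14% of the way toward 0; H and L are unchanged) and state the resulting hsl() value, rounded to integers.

hsl(106, 58%, 37%)

S moves 14% from 68 toward 0: 68 − 9.52 = 58.48 → 58.
H and L are unchanged.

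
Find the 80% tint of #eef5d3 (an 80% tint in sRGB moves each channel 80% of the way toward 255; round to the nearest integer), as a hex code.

#eef5d3 is rgb(238, 245, 211).
An 80% tint moves each channel 80% toward 255:
  R: 238 + 13.6 = 251.6 → 252
  G: 245 + 0.8×(255−245) = 245 + 8 = 253 → 253
  B: 211 + 35.2 = 246.2 → 246
rgb(252, 253, 246) = #fcfdf6.

#fcfdf6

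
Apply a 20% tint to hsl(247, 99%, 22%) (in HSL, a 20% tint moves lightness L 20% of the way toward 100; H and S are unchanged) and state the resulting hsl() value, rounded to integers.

hsl(247, 99%, 38%)

L moves 20% from 22 toward 100: 22 + 15.6 = 37.6 → 38.
H and S are unchanged.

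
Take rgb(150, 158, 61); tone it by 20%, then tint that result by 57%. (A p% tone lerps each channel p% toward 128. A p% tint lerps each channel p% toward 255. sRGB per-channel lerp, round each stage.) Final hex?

Lerp each channel 20% toward 128:
  R: 150 − 4.4 = 145.6 → 146
  G: 158 − 6 = 152 → 152
  B: 61 + 0.2×(128−61) = 61 + 13.4 = 74.4 → 74
After the tone: rgb(146, 152, 74) = #92984A.
Per channel, c → c + 0.57(255 − c):
  R: 146 + 0.57×(255−146) = 146 + 62.13 = 208.13 → 208
  G: 152 + 0.57×(255−152) = 152 + 58.71 = 210.71 → 211
  B: 74 + 0.57×(255−74) = 74 + 103.17 = 177.17 → 177
rgb(208, 211, 177) = #D0D3B1.

#D0D3B1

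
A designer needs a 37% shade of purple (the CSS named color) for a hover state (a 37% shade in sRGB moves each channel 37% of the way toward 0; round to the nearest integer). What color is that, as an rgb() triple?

CSS purple is rgb(128, 0, 128).
Per channel, c → c + 0.37(0 − c):
  R: 128 + 0.37×(0−128) = 128 − 47.36 = 80.64 → 81
  G: 0 + 0 = 0 → 0
  B: 128 + 0.37×(0−128) = 128 − 47.36 = 80.64 → 81

rgb(81, 0, 81)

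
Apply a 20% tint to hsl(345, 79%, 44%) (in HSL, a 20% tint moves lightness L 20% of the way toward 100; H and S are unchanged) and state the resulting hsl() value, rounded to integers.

L moves 20% from 44 toward 100: 44 + 11.2 = 55.2 → 55.
H and S are unchanged.

hsl(345, 79%, 55%)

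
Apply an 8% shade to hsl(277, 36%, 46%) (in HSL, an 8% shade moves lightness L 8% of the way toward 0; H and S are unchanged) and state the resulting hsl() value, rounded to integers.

L moves 8% from 46 toward 0: 46 − 3.68 = 42.32 → 42.
H and S are unchanged.

hsl(277, 36%, 42%)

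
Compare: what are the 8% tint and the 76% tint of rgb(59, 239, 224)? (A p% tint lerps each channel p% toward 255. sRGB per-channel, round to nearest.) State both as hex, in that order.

8% tint:
  R: 59 + 15.68 = 74.68 → 75
  G: 239 + 0.08×(255−239) = 239 + 1.28 = 240.28 → 240
  B: 224 + 0.08×(255−224) = 224 + 2.48 = 226.48 → 226
  → #4bf0e2
76% tint:
  R: 59 + 148.96 = 207.96 → 208
  G: 239 + 12.16 = 251.16 → 251
  B: 224 + 0.76×(255−224) = 224 + 23.56 = 247.56 → 248
  → #d0fbf8

#4bf0e2, #d0fbf8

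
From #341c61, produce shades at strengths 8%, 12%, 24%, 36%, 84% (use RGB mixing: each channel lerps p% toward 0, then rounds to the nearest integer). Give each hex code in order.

#301a59, #2e1955, #28154a, #21123e, #080410

#341c61 is rgb(52, 28, 97).
8%: (52 − 4.16 = 47.84→48, 28 − 2.24 = 25.76→26, 97 − 7.76 = 89.24→89) → #301a59
12%: (52 − 6.24 = 45.76→46, 28 − 3.36 = 24.64→25, 97 − 11.64 = 85.36→85) → #2e1955
24%: (52 − 12.48 = 39.52→40, 28 − 6.72 = 21.28→21, 97 − 23.28 = 73.72→74) → #28154a
36%: (52 − 18.72 = 33.28→33, 28 − 10.08 = 17.92→18, 97 − 34.92 = 62.08→62) → #21123e
84%: (52 − 43.68 = 8.32→8, 28 − 23.52 = 4.48→4, 97 − 81.48 = 15.52→16) → #080410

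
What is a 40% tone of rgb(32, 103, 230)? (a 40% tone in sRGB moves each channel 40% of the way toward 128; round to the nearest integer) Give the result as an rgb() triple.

Per channel, c → c + 0.4(128 − c):
  R: 32 + 0.4×(128−32) = 32 + 38.4 = 70.4 → 70
  G: 103 + 0.4×(128−103) = 103 + 10 = 113 → 113
  B: 230 − 40.8 = 189.2 → 189

rgb(70, 113, 189)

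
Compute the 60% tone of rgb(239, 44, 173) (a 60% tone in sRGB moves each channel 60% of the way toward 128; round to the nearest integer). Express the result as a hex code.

#ac5e92

Lerp each channel 60% toward 128:
  R: 239 + 0.6×(128−239) = 239 − 66.6 = 172.4 → 172
  G: 44 + 50.4 = 94.4 → 94
  B: 173 + 0.6×(128−173) = 173 − 27 = 146 → 146
rgb(172, 94, 146) = #ac5e92.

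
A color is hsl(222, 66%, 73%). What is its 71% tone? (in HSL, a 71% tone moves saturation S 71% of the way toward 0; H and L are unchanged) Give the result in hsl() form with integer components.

S moves 71% from 66 toward 0: 66 − 46.86 = 19.14 → 19.
H and L are unchanged.

hsl(222, 19%, 73%)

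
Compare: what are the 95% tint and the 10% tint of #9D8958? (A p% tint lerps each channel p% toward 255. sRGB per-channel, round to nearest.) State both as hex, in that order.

#FAF9F7, #A79569

#9D8958 is rgb(157, 137, 88).
95% tint:
  R: 157 + 0.95×(255−157) = 157 + 93.1 = 250.1 → 250
  G: 137 + 0.95×(255−137) = 137 + 112.1 = 249.1 → 249
  B: 88 + 0.95×(255−88) = 88 + 158.65 = 246.65 → 247
  → #FAF9F7
10% tint:
  R: 157 + 0.1×(255−157) = 157 + 9.8 = 166.8 → 167
  G: 137 + 11.8 = 148.8 → 149
  B: 88 + 0.1×(255−88) = 88 + 16.7 = 104.7 → 105
  → #A79569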